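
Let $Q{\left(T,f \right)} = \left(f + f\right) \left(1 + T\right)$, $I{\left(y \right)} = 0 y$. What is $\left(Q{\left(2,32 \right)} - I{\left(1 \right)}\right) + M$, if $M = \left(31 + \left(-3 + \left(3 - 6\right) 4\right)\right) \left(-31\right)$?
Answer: $-304$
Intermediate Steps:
$I{\left(y \right)} = 0$
$Q{\left(T,f \right)} = 2 f \left(1 + T\right)$
$M = -496$ ($M = \left(31 + \left(-3 + \left(3 - 6\right) 4\right)\right) \left(-31\right) = \left(31 - 15\right) \left(-31\right) = 16 \left(-31\right) = -496$)
$\left(Q{\left(2,32 \right)} - I{\left(1 \right)}\right) + M = \left(2 \cdot 32 \left(1 + 2\right) - 0\right) - 496 = \left(2 \cdot 32 \cdot 3 + 0\right) - 496 = \left(192 + 0\right) - 496 = 192 - 496 = -304$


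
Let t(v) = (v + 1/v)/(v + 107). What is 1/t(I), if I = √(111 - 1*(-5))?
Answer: 116/117 + 214*√29/117 ≈ 10.841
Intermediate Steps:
I = 2*√29 (I = √(111 + 5) = √116 = 2*√29 ≈ 10.770)
t(v) = (v + 1/v)/(107 + v)
1/t(I) = 1/((1 + (2*√29)²)/(((2*√29))*(107 + 2*√29))) = 1/((√29/58)*(1 + 116)/(107 + 2*√29)) = 1/((√29/58)*117/(107 + 2*√29)) = 1/(117*√29/(58*(107 + 2*√29))) = 2*√29*(107 + 2*√29)/117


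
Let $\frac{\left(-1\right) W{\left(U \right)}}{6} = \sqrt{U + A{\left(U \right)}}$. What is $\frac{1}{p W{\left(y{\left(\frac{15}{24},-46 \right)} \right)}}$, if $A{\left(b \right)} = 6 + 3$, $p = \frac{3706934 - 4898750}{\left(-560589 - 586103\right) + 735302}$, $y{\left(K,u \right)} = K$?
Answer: $- \frac{3265 \sqrt{154}}{2184996} \approx -0.018544$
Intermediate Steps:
$p = \frac{66212}{22855}$ ($p = - \frac{1191816}{-1146692 + 735302} = - \frac{1191816}{-411390} = \left(-1191816\right) \left(- \frac{1}{411390}\right) = \frac{66212}{22855} \approx 2.897$)
$A{\left(b \right)} = 9$
$W{\left(U \right)} = - 6 \sqrt{9 + U}$ ($W{\left(U \right)} = - 6 \sqrt{U + 9} = - 6 \sqrt{9 + U}$)
$\frac{1}{p W{\left(y{\left(\frac{15}{24},-46 \right)} \right)}} = \frac{1}{\frac{66212}{22855} \left(- 6 \sqrt{9 + \frac{15}{24}}\right)} = \frac{22855}{66212 \left(- 6 \sqrt{9 + 15 \cdot \frac{1}{24}}\right)} = \frac{22855}{66212 \left(- 6 \sqrt{9 + \frac{5}{8}}\right)} = \frac{22855}{66212 \left(- 6 \sqrt{\frac{77}{8}}\right)} = \frac{22855}{66212 \left(- 6 \frac{\sqrt{154}}{4}\right)} = \frac{22855}{66212 \left(- \frac{3 \sqrt{154}}{2}\right)} = \frac{22855 \left(- \frac{\sqrt{154}}{231}\right)}{66212} = - \frac{3265 \sqrt{154}}{2184996}$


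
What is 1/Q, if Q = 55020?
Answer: 1/55020 ≈ 1.8175e-5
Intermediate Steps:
1/Q = 1/55020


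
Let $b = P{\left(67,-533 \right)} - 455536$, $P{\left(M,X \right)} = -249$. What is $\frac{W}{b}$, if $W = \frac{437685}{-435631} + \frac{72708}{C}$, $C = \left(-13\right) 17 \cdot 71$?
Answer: $\frac{38541574083}{3115511996081485} \approx 1.2371 \cdot 10^{-5}$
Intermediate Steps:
$C = -15691$ ($C = \left(-221\right) 71 = -15691$)
$b = -455785$ ($b = -249 - 455536 = -455785$)
$W = - \frac{38541574083}{6835486021}$ ($W = \frac{437685}{-435631} + \frac{72708}{-15691} = 437685 \left(- \frac{1}{435631}\right) + 72708 \left(- \frac{1}{15691}\right) = - \frac{437685}{435631} - \frac{72708}{15691} = - \frac{38541574083}{6835486021} \approx -5.6385$)
$\frac{W}{b} = - \frac{38541574083}{6835486021 \left(-455785\right)} = \left(- \frac{38541574083}{6835486021}\right) \left(- \frac{1}{455785}\right) = \frac{38541574083}{3115511996081485}$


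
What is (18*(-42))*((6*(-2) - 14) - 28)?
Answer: 40824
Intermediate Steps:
(18*(-42))*((6*(-2) - 14) - 28) = -756*((-12 - 14) - 28) = -756*(-26 - 28) = -756*(-54) = 40824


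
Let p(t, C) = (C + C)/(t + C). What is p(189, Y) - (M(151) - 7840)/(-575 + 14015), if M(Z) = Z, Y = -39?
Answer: 1167/22400 ≈ 0.052098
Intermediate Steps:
p(t, C) = 2*C/(C + t) (p(t, C) = (2*C)/(C + t) = 2*C/(C + t))
p(189, Y) - (M(151) - 7840)/(-575 + 14015) = 2*(-39)/(-39 + 189) - (151 - 7840)/(-575 + 14015) = 2*(-39)/150 - (-7689)/13440 = 2*(-39)*(1/150) - (-7689)/13440 = -13/25 - 1*(-2563/4480) = -13/25 + 2563/4480 = 1167/22400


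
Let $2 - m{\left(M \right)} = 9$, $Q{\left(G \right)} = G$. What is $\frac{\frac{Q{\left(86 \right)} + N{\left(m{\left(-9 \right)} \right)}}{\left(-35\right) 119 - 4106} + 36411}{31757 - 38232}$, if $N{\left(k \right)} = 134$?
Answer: $- \frac{301155161}{53554725} \approx -5.6233$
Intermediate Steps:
$m{\left(M \right)} = -7$ ($m{\left(M \right)} = 2 - 9 = -7$)
$\frac{\frac{Q{\left(86 \right)} + N{\left(m{\left(-9 \right)} \right)}}{\left(-35\right) 119 - 4106} + 36411}{31757 - 38232} = \frac{\frac{86 + 134}{\left(-35\right) 119 - 4106} + 36411}{31757 - 38232} = \frac{\frac{220}{-4165 - 4106} + 36411}{-6475} = \left(\frac{220}{-8271} + 36411\right) \left(- \frac{1}{6475}\right) = \left(220 \left(- \frac{1}{8271}\right) + 36411\right) \left(- \frac{1}{6475}\right) = \left(- \frac{220}{8271} + 36411\right) \left(- \frac{1}{6475}\right) = \frac{301155161}{8271} \left(- \frac{1}{6475}\right) = - \frac{301155161}{53554725}$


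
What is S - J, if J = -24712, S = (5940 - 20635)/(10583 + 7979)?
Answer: 458689449/18562 ≈ 24711.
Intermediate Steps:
S = -14695/18562 ≈ -0.79167
S - J = -14695/18562 - 1*(-24712) = -14695/18562 + 24712 = 458689449/18562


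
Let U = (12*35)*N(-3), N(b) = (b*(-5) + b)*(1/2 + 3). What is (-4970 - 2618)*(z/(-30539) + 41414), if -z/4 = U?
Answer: -9597398813128/30539 ≈ -3.1427e+8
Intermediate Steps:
N(b) = -14*b (N(b) = (-5*b + b)*(½ + 3) = -4*b*(7/2) = -14*b)
U = 17640 (U = (12*35)*(-14*(-3)) = 420*42 = 17640)
z = -70560 (z = -4*17640 = -70560)
(-4970 - 2618)*(z/(-30539) + 41414) = (-4970 - 2618)*(-70560/(-30539) + 41414) = -7588*(-70560*(-1/30539) + 41414) = -7588*(70560/30539 + 41414) = -7588*1264812706/30539 = -9597398813128/30539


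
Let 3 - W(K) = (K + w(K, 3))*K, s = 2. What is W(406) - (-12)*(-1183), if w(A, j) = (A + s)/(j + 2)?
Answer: -1060793/5 ≈ -2.1216e+5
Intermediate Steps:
w(A, j) = (2 + A)/(2 + j) (w(A, j) = (A + 2)/(j + 2) = (2 + A)/(2 + j))
W(K) = 3 - K*(⅖ + 6*K/5) (W(K) = 3 - (K + (2 + K)/(2 + 3))*K = 3 - (K + (2 + K)/5)*K = 3 - (K + (⅖ + K/5))*K = 3 - (⅖ + 6*K/5)*K = 3 - K*(⅖ + 6*K/5))
W(406) - (-12)*(-1183) = (3 - 6/5*406² - ⅖*406) - (-12)*(-1183) = (3 - 6/5*164836 - 812/5) - 1*14196 = (3 - 989016/5 - 812/5) - 14196 = -989813/5 - 14196 = -1060793/5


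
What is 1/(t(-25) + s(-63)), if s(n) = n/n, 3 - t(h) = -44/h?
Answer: 25/56 ≈ 0.44643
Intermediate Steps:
t(h) = 3 + 44/h (t(h) = 3 - (-44)/h = 3 + 44/h)
s(n) = 1
1/(t(-25) + s(-63)) = 1/((3 + 44/(-25)) + 1) = 1/((3 + 44*(-1/25)) + 1) = 1/((3 - 44/25) + 1) = 1/(31/25 + 1) = 1/(56/25) = 25/56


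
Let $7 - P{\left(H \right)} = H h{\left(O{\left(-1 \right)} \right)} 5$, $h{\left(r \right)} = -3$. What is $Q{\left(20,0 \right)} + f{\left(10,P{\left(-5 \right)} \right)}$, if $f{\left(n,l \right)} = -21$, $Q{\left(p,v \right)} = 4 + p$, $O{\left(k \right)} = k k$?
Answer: $3$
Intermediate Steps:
$O{\left(k \right)} = k^{2}$
$P{\left(H \right)} = 7 + 15 H$ ($P{\left(H \right)} = 7 - H \left(-3\right) 5 = 7 - - 3 H 5 = 7 - - 15 H = 7 + 15 H$)
$Q{\left(20,0 \right)} + f{\left(10,P{\left(-5 \right)} \right)} = \left(4 + 20\right) - 21 = 24 - 21 = 3$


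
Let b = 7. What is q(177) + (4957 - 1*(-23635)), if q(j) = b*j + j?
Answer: 30008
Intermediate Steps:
q(j) = 8*j (q(j) = 7*j + j = 8*j)
q(177) + (4957 - 1*(-23635)) = 8*177 + (4957 - 1*(-23635)) = 1416 + (4957 + 23635) = 1416 + 28592 = 30008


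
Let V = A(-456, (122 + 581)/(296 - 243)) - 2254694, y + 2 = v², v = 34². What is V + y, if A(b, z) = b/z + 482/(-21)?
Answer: -713610266/777 ≈ -9.1842e+5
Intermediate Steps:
v = 1156
A(b, z) = -482/21 + b/z (A(b, z) = b/z + 482*(-1/21) = b/z - 482/21 = -482/21 + b/z)
y = 1336334 (y = -2 + 1156² = -2 + 1336336 = 1336334)
V = -1751941784/777 (V = (-482/21 - 456*(296 - 243)/(122 + 581)) - 2254694 = (-482/21 - 456/(703/53)) - 2254694 = (-482/21 - 456/(703*(1/53))) - 2254694 = (-482/21 - 456/703/53) - 2254694 = (-482/21 - 456*53/703) - 2254694 = (-482/21 - 1272/37) - 2254694 = -44546/777 - 2254694 = -1751941784/777 ≈ -2.2548e+6)
V + y = -1751941784/777 + 1336334 = -713610266/777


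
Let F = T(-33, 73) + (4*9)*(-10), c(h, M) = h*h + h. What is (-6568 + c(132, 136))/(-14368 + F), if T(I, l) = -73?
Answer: -268/361 ≈ -0.74238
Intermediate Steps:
c(h, M) = h + h² (c(h, M) = h² + h = h + h²)
F = -433 (F = -73 + (4*9)*(-10) = -73 + 36*(-10) = -73 - 360 = -433)
(-6568 + c(132, 136))/(-14368 + F) = (-6568 + 132*(1 + 132))/(-14368 - 433) = (-6568 + 132*133)/(-14801) = (-6568 + 17556)*(-1/14801) = 10988*(-1/14801) = -268/361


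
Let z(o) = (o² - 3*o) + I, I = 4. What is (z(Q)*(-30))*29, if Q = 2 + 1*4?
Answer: -19140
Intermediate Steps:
Q = 6 (Q = 2 + 4 = 6)
z(o) = 4 + o² - 3*o (z(o) = (o² - 3*o) + 4 = 4 + o² - 3*o)
(z(Q)*(-30))*29 = ((4 + 6² - 3*6)*(-30))*29 = ((4 + 36 - 18)*(-30))*29 = (22*(-30))*29 = -660*29 = -19140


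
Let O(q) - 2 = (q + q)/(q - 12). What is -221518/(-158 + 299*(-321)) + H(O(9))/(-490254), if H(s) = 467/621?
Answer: 67440608244233/29268691803558 ≈ 2.3042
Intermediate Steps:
O(q) = 2 + 2*q/(-12 + q) (O(q) = 2 + (q + q)/(q - 12) = 2 + (2*q)/(-12 + q) = 2 + 2*q/(-12 + q))
H(s) = 467/621 (H(s) = 467*(1/621) = 467/621)
-221518/(-158 + 299*(-321)) + H(O(9))/(-490254) = -221518/(-158 + 299*(-321)) + (467/621)/(-490254) = -221518/(-158 - 95979) + (467/621)*(-1/490254) = -221518/(-96137) - 467/304447734 = -221518*(-1/96137) - 467/304447734 = 221518/96137 - 467/304447734 = 67440608244233/29268691803558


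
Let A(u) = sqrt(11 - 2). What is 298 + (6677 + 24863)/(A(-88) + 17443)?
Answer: 2615224/8723 ≈ 299.81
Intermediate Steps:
A(u) = 3 (A(u) = sqrt(9) = 3)
298 + (6677 + 24863)/(A(-88) + 17443) = 298 + (6677 + 24863)/(3 + 17443) = 298 + 31540/17446 = 298 + 31540*(1/17446) = 298 + 15770/8723 = 2615224/8723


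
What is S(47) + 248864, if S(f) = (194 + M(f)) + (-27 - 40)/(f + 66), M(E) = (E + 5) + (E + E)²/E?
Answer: 28170607/113 ≈ 2.4930e+5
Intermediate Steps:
M(E) = 5 + 5*E (M(E) = (5 + E) + (2*E)²/E = (5 + E) + (4*E²)/E = (5 + E) + 4*E = 5 + 5*E)
S(f) = 199 - 67/(66 + f) + 5*f (S(f) = (194 + (5 + 5*f)) + (-27 - 40)/(f + 66) = (199 + 5*f) - 67/(66 + f) = 199 - 67/(66 + f) + 5*f)
S(47) + 248864 = (13067 + 5*47² + 529*47)/(66 + 47) + 248864 = (13067 + 5*2209 + 24863)/113 + 248864 = (13067 + 11045 + 24863)/113 + 248864 = (1/113)*48975 + 248864 = 48975/113 + 248864 = 28170607/113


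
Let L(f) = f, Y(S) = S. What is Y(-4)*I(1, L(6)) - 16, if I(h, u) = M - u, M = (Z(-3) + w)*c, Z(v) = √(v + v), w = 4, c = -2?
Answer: 40 + 8*I*√6 ≈ 40.0 + 19.596*I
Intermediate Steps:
Z(v) = √2*√v (Z(v) = √(2*v) = √2*√v)
M = -8 - 2*I*√6 (M = (√2*√(-3) + 4)*(-2) = (√2*(I*√3) + 4)*(-2) = (I*√6 + 4)*(-2) = (4 + I*√6)*(-2) = -8 - 2*I*√6 ≈ -8.0 - 4.899*I)
I(h, u) = -8 - u - 2*I*√6 (I(h, u) = (-8 - 2*I*√6) - u = -8 - u - 2*I*√6)
Y(-4)*I(1, L(6)) - 16 = -4*(-8 - 1*6 - 2*I*√6) - 16 = -4*(-8 - 6 - 2*I*√6) - 16 = -4*(-14 - 2*I*√6) - 16 = (56 + 8*I*√6) - 16 = 40 + 8*I*√6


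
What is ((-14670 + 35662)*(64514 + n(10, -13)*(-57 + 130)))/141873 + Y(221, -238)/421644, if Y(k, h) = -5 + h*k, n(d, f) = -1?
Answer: 4637150803663/486340644 ≈ 9534.8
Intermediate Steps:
((-14670 + 35662)*(64514 + n(10, -13)*(-57 + 130)))/141873 + Y(221, -238)/421644 = ((-14670 + 35662)*(64514 - (-57 + 130)))/141873 + (-5 - 238*221)/421644 = (20992*(64514 - 1*73))*(1/141873) + (-5 - 52598)*(1/421644) = (20992*(64514 - 73))*(1/141873) - 52603*1/421644 = (20992*64441)*(1/141873) - 1283/10284 = 1352745472*(1/141873) - 1283/10284 = 1352745472/141873 - 1283/10284 = 4637150803663/486340644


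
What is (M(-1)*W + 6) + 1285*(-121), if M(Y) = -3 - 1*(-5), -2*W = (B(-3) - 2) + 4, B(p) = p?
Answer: -155478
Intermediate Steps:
W = ½ (W = -((-3 - 2) + 4)/2 = -(-5 + 4)/2 = -½*(-1) = ½ ≈ 0.50000)
M(Y) = 2 (M(Y) = -3 + 5 = 2)
(M(-1)*W + 6) + 1285*(-121) = (2*(½) + 6) + 1285*(-121) = (1 + 6) - 155485 = 7 - 155485 = -155478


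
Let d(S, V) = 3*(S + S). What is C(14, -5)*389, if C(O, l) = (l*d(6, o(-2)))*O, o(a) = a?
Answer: -980280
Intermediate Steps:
d(S, V) = 6*S (d(S, V) = 3*(2*S) = 6*S)
C(O, l) = 36*O*l (C(O, l) = (l*(6*6))*O = (l*36)*O = (36*l)*O = 36*O*l)
C(14, -5)*389 = (36*14*(-5))*389 = -2520*389 = -980280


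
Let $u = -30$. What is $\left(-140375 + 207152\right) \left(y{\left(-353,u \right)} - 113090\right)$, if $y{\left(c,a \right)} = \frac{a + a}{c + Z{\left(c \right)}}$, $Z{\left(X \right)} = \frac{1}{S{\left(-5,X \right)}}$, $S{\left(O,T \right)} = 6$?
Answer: $- \frac{15987159699090}{2117} \approx -7.5518 \cdot 10^{9}$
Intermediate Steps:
$Z{\left(X \right)} = \frac{1}{6}$
$y{\left(c,a \right)} = \frac{2 a}{\frac{1}{6} + c}$ ($y{\left(c,a \right)} = \frac{a + a}{c + \frac{1}{6}} = \frac{2 a}{\frac{1}{6} + c}$)
$\left(-140375 + 207152\right) \left(y{\left(-353,u \right)} - 113090\right) = \left(-140375 + 207152\right) \left(12 \left(-30\right) \frac{1}{1 + 6 \left(-353\right)} - 113090\right) = 66777 \left(12 \left(-30\right) \frac{1}{1 - 2118} - 113090\right) = 66777 \left(12 \left(-30\right) \frac{1}{-2117} - 113090\right) = 66777 \left(12 \left(-30\right) \left(- \frac{1}{2117}\right) - 113090\right) = 66777 \left(\frac{360}{2117} - 113090\right) = 66777 \left(- \frac{239411170}{2117}\right) = - \frac{15987159699090}{2117}$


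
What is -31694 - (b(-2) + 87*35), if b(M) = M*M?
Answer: -34743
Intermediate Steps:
b(M) = M²
-31694 - (b(-2) + 87*35) = -31694 - ((-2)² + 87*35) = -31694 - (4 + 3045) = -31694 - 1*3049 = -31694 - 3049 = -34743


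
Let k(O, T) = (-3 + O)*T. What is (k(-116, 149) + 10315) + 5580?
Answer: -1836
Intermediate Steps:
k(O, T) = T*(-3 + O)
(k(-116, 149) + 10315) + 5580 = (149*(-3 - 116) + 10315) + 5580 = (149*(-119) + 10315) + 5580 = (-17731 + 10315) + 5580 = -7416 + 5580 = -1836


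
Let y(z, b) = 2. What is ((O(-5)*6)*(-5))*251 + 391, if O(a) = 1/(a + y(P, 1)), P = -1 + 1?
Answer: 2901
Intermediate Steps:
P = 0
O(a) = 1/(2 + a) (O(a) = 1/(a + 2) = 1/(2 + a))
((O(-5)*6)*(-5))*251 + 391 = ((6/(2 - 5))*(-5))*251 + 391 = ((6/(-3))*(-5))*251 + 391 = (-⅓*6*(-5))*251 + 391 = -2*(-5)*251 + 391 = 10*251 + 391 = 2510 + 391 = 2901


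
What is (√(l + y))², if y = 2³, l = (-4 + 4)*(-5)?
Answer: 8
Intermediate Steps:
l = 0 (l = 0*(-5) = 0)
y = 8
(√(l + y))² = (√(0 + 8))² = (√8)² = (2*√2)² = 8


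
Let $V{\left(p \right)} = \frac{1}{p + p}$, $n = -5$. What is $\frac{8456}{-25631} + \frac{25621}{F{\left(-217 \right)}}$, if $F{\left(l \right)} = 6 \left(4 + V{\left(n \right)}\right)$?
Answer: $\frac{3282469903}{2998827} \approx 1094.6$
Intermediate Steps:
$V{\left(p \right)} = \frac{1}{2 p}$
$F{\left(l \right)} = \frac{117}{5}$ ($F{\left(l \right)} = 6 \left(4 + \frac{1}{2 \left(-5\right)}\right) = 6 \left(4 + \frac{1}{2} \left(- \frac{1}{5}\right)\right) = 6 \left(4 - \frac{1}{10}\right) = 6 \cdot \frac{39}{10} = \frac{117}{5}$)
$\frac{8456}{-25631} + \frac{25621}{F{\left(-217 \right)}} = \frac{8456}{-25631} + \frac{25621}{\frac{117}{5}} = 8456 \left(- \frac{1}{25631}\right) + 25621 \cdot \frac{5}{117} = - \frac{8456}{25631} + \frac{128105}{117} = \frac{3282469903}{2998827}$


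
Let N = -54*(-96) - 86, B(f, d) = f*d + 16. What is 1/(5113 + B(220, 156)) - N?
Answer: -201111001/39449 ≈ -5098.0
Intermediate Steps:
B(f, d) = 16 + d*f (B(f, d) = d*f + 16 = 16 + d*f)
N = 5098 (N = 5184 - 86 = 5098)
1/(5113 + B(220, 156)) - N = 1/(5113 + (16 + 156*220)) - 1*5098 = 1/(5113 + (16 + 34320)) - 5098 = 1/(5113 + 34336) - 5098 = 1/39449 - 5098 = -201111001/39449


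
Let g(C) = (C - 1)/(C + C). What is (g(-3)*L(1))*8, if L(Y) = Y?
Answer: 16/3 ≈ 5.3333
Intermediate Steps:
g(C) = (-1 + C)/(2*C) (g(C) = (-1 + C)/((2*C)) = (-1 + C)*(1/(2*C)) = (-1 + C)/(2*C))
(g(-3)*L(1))*8 = (((1/2)*(-1 - 3)/(-3))*1)*8 = (((1/2)*(-1/3)*(-4))*1)*8 = ((2/3)*1)*8 = (2/3)*8 = 16/3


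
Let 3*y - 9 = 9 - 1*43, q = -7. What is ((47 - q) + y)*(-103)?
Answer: -14111/3 ≈ -4703.7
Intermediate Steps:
y = -25/3 (y = 3 + (9 - 1*43)/3 = 3 + (9 - 43)/3 = 3 + (⅓)*(-34) = 3 - 34/3 = -25/3 ≈ -8.3333)
((47 - q) + y)*(-103) = ((47 - 1*(-7)) - 25/3)*(-103) = ((47 + 7) - 25/3)*(-103) = (54 - 25/3)*(-103) = (137/3)*(-103) = -14111/3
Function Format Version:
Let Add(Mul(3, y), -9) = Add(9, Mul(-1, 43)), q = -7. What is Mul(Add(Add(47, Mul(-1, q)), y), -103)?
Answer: Rational(-14111, 3) ≈ -4703.7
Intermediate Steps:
y = Rational(-25, 3) (y = Add(3, Mul(Rational(1, 3), Add(9, Mul(-1, 43)))) = Add(3, Mul(Rational(1, 3), Add(9, -43))) = Add(3, Mul(Rational(1, 3), -34)) = Add(3, Rational(-34, 3)) = Rational(-25, 3) ≈ -8.3333)
Mul(Add(Add(47, Mul(-1, q)), y), -103) = Mul(Add(Add(47, Mul(-1, -7)), Rational(-25, 3)), -103) = Mul(Add(Add(47, 7), Rational(-25, 3)), -103) = Mul(Add(54, Rational(-25, 3)), -103) = Mul(Rational(137, 3), -103) = Rational(-14111, 3)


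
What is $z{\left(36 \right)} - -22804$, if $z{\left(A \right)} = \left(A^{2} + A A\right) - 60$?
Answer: $25336$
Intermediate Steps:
$z{\left(A \right)} = -60 + 2 A^{2}$ ($z{\left(A \right)} = \left(A^{2} + A^{2}\right) - 60 = 2 A^{2} - 60 = -60 + 2 A^{2}$)
$z{\left(36 \right)} - -22804 = \left(-60 + 2 \cdot 36^{2}\right) - -22804 = \left(-60 + 2 \cdot 1296\right) + 22804 = \left(-60 + 2592\right) + 22804 = 2532 + 22804 = 25336$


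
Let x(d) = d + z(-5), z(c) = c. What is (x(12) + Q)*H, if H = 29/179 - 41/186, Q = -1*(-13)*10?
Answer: -266465/33294 ≈ -8.0034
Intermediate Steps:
x(d) = -5 + d (x(d) = d - 5 = -5 + d)
Q = 130 (Q = 13*10 = 130)
H = -1945/33294 (H = 29*(1/179) - 41*1/186 = 29/179 - 41/186 = -1945/33294 ≈ -0.058419)
(x(12) + Q)*H = ((-5 + 12) + 130)*(-1945/33294) = (7 + 130)*(-1945/33294) = 137*(-1945/33294) = -266465/33294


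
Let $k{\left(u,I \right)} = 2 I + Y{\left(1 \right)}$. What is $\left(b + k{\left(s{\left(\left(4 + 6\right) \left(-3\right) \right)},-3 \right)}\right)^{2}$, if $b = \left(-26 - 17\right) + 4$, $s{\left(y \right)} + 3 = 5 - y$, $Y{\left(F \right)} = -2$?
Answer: $2209$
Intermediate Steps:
$s{\left(y \right)} = 2 - y$ ($s{\left(y \right)} = -3 - \left(-5 + y\right) = 2 - y$)
$k{\left(u,I \right)} = -2 + 2 I$ ($k{\left(u,I \right)} = 2 I - 2 = -2 + 2 I$)
$b = -39$ ($b = -43 + 4 = -39$)
$\left(b + k{\left(s{\left(\left(4 + 6\right) \left(-3\right) \right)},-3 \right)}\right)^{2} = \left(-39 + \left(-2 + 2 \left(-3\right)\right)\right)^{2} = \left(-39 - 8\right)^{2} = \left(-47\right)^{2} = 2209$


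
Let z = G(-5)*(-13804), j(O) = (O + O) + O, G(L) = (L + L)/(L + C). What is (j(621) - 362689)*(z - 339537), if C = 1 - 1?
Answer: 132475461770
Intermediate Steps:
C = 0
G(L) = 2 (G(L) = (L + L)/(L + 0) = (2*L)/L = 2)
j(O) = 3*O (j(O) = 2*O + O = 3*O)
z = -27608 (z = 2*(-13804) = -27608)
(j(621) - 362689)*(z - 339537) = (3*621 - 362689)*(-27608 - 339537) = (1863 - 362689)*(-367145) = -360826*(-367145) = 132475461770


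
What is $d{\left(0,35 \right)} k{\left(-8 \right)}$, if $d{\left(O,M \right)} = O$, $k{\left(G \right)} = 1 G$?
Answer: $0$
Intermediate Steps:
$k{\left(G \right)} = G$
$d{\left(0,35 \right)} k{\left(-8 \right)} = 0 \left(-8\right) = 0$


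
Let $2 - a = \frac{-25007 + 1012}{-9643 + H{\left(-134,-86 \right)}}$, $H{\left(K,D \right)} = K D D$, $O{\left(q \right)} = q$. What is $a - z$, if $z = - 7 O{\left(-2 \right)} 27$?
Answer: $- \frac{376289827}{1000707} \approx -376.02$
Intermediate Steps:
$H{\left(K,D \right)} = K D^{2}$ ($H{\left(K,D \right)} = D K D = K D^{2}$)
$z = 378$ ($z = \left(-7\right) \left(-2\right) 27 = 14 \cdot 27 = 378$)
$a = \frac{1977419}{1000707}$ ($a = 2 - \frac{-25007 + 1012}{-9643 - 134 \left(-86\right)^{2}} = 2 - - \frac{23995}{-9643 - 991064} = 2 - - \frac{23995}{-1000707} = 2 - \left(-23995\right) \left(- \frac{1}{1000707}\right) = 2 - \frac{23995}{1000707} = \frac{1977419}{1000707} \approx 1.976$)
$a - z = \frac{1977419}{1000707} - 378 = - \frac{376289827}{1000707}$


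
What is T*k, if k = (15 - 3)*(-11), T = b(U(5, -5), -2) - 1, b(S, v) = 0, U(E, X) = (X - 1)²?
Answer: 132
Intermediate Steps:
U(E, X) = (-1 + X)²
T = -1 (T = 0 - 1 = -1)
k = -132 (k = 12*(-11) = -132)
T*k = -1*(-132) = 132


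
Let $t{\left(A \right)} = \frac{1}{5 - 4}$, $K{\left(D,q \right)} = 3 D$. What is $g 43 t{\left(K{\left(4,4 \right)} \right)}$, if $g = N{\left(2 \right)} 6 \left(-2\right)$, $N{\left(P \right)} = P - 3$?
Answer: $516$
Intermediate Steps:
$N{\left(P \right)} = -3 + P$
$t{\left(A \right)} = 1$ ($t{\left(A \right)} = 1^{-1} = 1$)
$g = 12$ ($g = \left(-3 + 2\right) 6 \left(-2\right) = \left(-1\right) \left(-12\right) = 12$)
$g 43 t{\left(K{\left(4,4 \right)} \right)} = 12 \cdot 43 \cdot 1 = 516 \cdot 1 = 516$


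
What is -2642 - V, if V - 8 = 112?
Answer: -2762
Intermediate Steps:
V = 120 (V = 8 + 112 = 120)
-2642 - V = -2642 - 1*120 = -2642 - 120 = -2762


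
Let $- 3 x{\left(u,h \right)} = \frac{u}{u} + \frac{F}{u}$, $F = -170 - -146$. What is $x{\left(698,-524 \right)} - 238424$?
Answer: $- \frac{249630265}{1047} \approx -2.3842 \cdot 10^{5}$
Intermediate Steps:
$F = -24$ ($F = -170 + 146 = -24$)
$x{\left(u,h \right)} = - \frac{1}{3} + \frac{8}{u}$ ($x{\left(u,h \right)} = - \frac{\frac{u}{u} - \frac{24}{u}}{3} = - \frac{1 - \frac{24}{u}}{3} = - \frac{1}{3} + \frac{8}{u}$)
$x{\left(698,-524 \right)} - 238424 = \frac{24 - 698}{3 \cdot 698} - 238424 = \frac{1}{3} \cdot \frac{1}{698} \left(24 - 698\right) - 238424 = \frac{1}{3} \cdot \frac{1}{698} \left(-674\right) - 238424 = - \frac{337}{1047} - 238424 = - \frac{249630265}{1047}$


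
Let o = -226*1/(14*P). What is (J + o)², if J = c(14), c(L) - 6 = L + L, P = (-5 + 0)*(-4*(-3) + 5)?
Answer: 413837649/354025 ≈ 1169.0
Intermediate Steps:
P = -85 (P = -5*(12 + 5) = -5*17 = -85)
c(L) = 6 + 2*L (c(L) = 6 + (L + L) = 6 + 2*L)
J = 34 (J = 6 + 2*14 = 6 + 28 = 34)
o = 113/595 (o = -226/(-2*(-85)*(-7)) = -226/(170*(-7)) = -226/(-1190) = -226*(-1/1190) = 113/595 ≈ 0.18992)
(J + o)² = (34 + 113/595)² = (20343/595)² = 413837649/354025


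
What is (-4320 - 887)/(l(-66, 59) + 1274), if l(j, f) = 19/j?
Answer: -343662/84065 ≈ -4.0881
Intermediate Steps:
(-4320 - 887)/(l(-66, 59) + 1274) = (-4320 - 887)/(19/(-66) + 1274) = -5207/(19*(-1/66) + 1274) = -5207/(-19/66 + 1274) = -5207/84065/66 = -5207*66/84065 = -343662/84065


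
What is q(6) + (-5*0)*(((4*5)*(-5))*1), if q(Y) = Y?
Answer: 6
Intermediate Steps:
q(6) + (-5*0)*(((4*5)*(-5))*1) = 6 + (-5*0)*(((4*5)*(-5))*1) = 6 + 0*((20*(-5))*1) = 6 + 0*(-100*1) = 6 + 0*(-100) = 6 + 0 = 6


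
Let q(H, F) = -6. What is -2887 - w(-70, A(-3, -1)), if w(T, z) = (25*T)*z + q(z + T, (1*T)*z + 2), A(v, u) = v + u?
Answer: -9881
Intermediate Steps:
A(v, u) = u + v
w(T, z) = -6 + 25*T*z (w(T, z) = (25*T)*z - 6 = 25*T*z - 6 = -6 + 25*T*z)
-2887 - w(-70, A(-3, -1)) = -2887 - (-6 + 25*(-70)*(-1 - 3)) = -2887 - (-6 + 25*(-70)*(-4)) = -2887 - (-6 + 7000) = -2887 - 1*6994 = -2887 - 6994 = -9881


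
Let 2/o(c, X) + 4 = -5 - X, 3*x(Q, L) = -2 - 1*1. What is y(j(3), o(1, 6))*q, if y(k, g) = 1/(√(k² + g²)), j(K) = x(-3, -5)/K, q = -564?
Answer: -8460*√29/29 ≈ -1571.0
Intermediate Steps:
x(Q, L) = -1 (x(Q, L) = (-2 - 1*1)/3 = (-2 - 1)/3 = (⅓)*(-3) = -1)
j(K) = -1/K
o(c, X) = 2/(-9 - X) (o(c, X) = 2/(-4 + (-5 - X)) = 2/(-9 - X))
y(k, g) = (g² + k²)^(-½) (y(k, g) = 1/(√(g² + k²)) = (g² + k²)^(-½))
y(j(3), o(1, 6))*q = -564/√((-2/(9 + 6))² + (-1/3)²) = -564/√((-2/15)² + (-1*⅓)²) = -564/√((-2*1/15)² + (-⅓)²) = -564/√((-2/15)² + ⅑) = -564/√(4/225 + ⅑) = -564/√(29/225) = (15*√29/29)*(-564) = -8460*√29/29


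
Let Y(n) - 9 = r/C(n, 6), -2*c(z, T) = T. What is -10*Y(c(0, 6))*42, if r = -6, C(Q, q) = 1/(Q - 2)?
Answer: -16380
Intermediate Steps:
c(z, T) = -T/2
C(Q, q) = 1/(-2 + Q)
Y(n) = 21 - 6*n (Y(n) = 9 - (-12 + 6*n) = 9 - 6*(-2 + n) = 9 + (12 - 6*n) = 21 - 6*n)
-10*Y(c(0, 6))*42 = -10*(21 - (-3)*6)*42 = -10*(21 - 6*(-3))*42 = -10*(21 + 18)*42 = -10*39*42 = -390*42 = -16380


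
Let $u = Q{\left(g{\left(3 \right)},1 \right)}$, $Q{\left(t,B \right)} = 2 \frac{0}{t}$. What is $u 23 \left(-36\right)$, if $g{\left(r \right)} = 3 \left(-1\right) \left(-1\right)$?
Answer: $0$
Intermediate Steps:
$g{\left(r \right)} = 3$ ($g{\left(r \right)} = \left(-3\right) \left(-1\right) = 3$)
$Q{\left(t,B \right)} = 0$ ($Q{\left(t,B \right)} = 2 \cdot 0 = 0$)
$u = 0$
$u 23 \left(-36\right) = 0 \cdot 23 \left(-36\right) = 0 \left(-36\right) = 0$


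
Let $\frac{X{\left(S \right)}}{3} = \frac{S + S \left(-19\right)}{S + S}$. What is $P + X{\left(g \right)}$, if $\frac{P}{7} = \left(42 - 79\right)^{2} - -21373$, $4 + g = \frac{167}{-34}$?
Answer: $159167$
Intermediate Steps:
$g = - \frac{303}{34}$ ($g = -4 + \frac{167}{-34} = -4 + 167 \left(- \frac{1}{34}\right) = -4 - \frac{167}{34} = - \frac{303}{34} \approx -8.9118$)
$X{\left(S \right)} = -27$ ($X{\left(S \right)} = 3 \frac{S + S \left(-19\right)}{S + S} = 3 \frac{S - 19 S}{2 S} = 3 - 18 S \frac{1}{2 S} = 3 \left(-9\right) = -27$)
$P = 159194$ ($P = 7 \left(\left(42 - 79\right)^{2} - -21373\right) = 7 \left(\left(-37\right)^{2} + 21373\right) = 7 \left(1369 + 21373\right) = 7 \cdot 22742 = 159194$)
$P + X{\left(g \right)} = 159194 - 27 = 159167$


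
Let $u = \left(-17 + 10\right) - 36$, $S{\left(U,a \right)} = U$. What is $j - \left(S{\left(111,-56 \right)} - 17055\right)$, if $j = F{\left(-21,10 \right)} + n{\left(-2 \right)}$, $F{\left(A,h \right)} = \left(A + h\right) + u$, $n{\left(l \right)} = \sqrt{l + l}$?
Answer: $16890 + 2 i \approx 16890.0 + 2.0 i$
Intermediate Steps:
$n{\left(l \right)} = \sqrt{2} \sqrt{l}$ ($n{\left(l \right)} = \sqrt{2 l} = \sqrt{2} \sqrt{l}$)
$u = -43$ ($u = -7 - 36 = -43$)
$F{\left(A,h \right)} = -43 + A + h$ ($F{\left(A,h \right)} = \left(A + h\right) - 43 = -43 + A + h$)
$j = -54 + 2 i$ ($j = \left(-43 - 21 + 10\right) + \sqrt{2} \sqrt{-2} = -54 + \sqrt{2} i \sqrt{2} = -54 + 2 i \approx -54.0 + 2.0 i$)
$j - \left(S{\left(111,-56 \right)} - 17055\right) = \left(-54 + 2 i\right) - \left(111 - 17055\right) = \left(-54 + 2 i\right) - -16944 = \left(-54 + 2 i\right) + 16944 = 16890 + 2 i$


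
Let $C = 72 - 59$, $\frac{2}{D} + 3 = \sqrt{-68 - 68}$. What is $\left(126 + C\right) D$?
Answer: $- \frac{834}{145} - \frac{556 i \sqrt{34}}{145} \approx -5.7517 - 22.359 i$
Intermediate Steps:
$D = \frac{2}{-3 + 2 i \sqrt{34}}$ ($D = \frac{2}{-3 + \sqrt{-68 - 68}} = \frac{2}{-3 + \sqrt{-136}} = \frac{2}{-3 + 2 i \sqrt{34}} \approx -0.041379 - 0.16085 i$)
$C = 13$
$\left(126 + C\right) D = \left(126 + 13\right) \left(- \frac{6}{145} - \frac{4 i \sqrt{34}}{145}\right) = 139 \left(- \frac{6}{145} - \frac{4 i \sqrt{34}}{145}\right) = - \frac{834}{145} - \frac{556 i \sqrt{34}}{145}$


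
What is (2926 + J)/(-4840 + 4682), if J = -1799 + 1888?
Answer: -3015/158 ≈ -19.082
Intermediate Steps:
J = 89
(2926 + J)/(-4840 + 4682) = (2926 + 89)/(-4840 + 4682) = 3015/(-158) = 3015*(-1/158) = -3015/158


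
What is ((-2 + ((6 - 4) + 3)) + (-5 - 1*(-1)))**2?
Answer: 1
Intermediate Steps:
((-2 + ((6 - 4) + 3)) + (-5 - 1*(-1)))**2 = ((-2 + (2 + 3)) + (-5 + 1))**2 = ((-2 + 5) - 4)**2 = (3 - 4)**2 = (-1)**2 = 1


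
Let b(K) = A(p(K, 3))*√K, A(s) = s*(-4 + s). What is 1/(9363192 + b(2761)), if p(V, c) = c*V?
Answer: -183592/254580060851102475 + 1344607*√2761/254580060851102475 ≈ 2.7681e-10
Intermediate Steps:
p(V, c) = V*c
b(K) = 3*K^(3/2)*(-4 + 3*K) (b(K) = ((K*3)*(-4 + K*3))*√K = ((3*K)*(-4 + 3*K))*√K = (3*K*(-4 + 3*K))*√K = 3*K^(3/2)*(-4 + 3*K))
1/(9363192 + b(2761)) = 1/(9363192 + 2761^(3/2)*(-12 + 9*2761)) = 1/(9363192 + (2761*√2761)*(-12 + 24849)) = 1/(9363192 + (2761*√2761)*24837) = 1/(9363192 + 68574957*√2761)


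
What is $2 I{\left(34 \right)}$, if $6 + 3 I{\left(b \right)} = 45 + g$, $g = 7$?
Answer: $\frac{92}{3} \approx 30.667$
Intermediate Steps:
$I{\left(b \right)} = \frac{46}{3}$ ($I{\left(b \right)} = -2 + \frac{45 + 7}{3} = -2 + \frac{1}{3} \cdot 52 = -2 + \frac{52}{3} = \frac{46}{3}$)
$2 I{\left(34 \right)} = 2 \cdot \frac{46}{3} = \frac{92}{3}$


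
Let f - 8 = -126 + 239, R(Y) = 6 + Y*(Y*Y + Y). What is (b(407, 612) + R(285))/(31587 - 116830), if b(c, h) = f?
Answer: -23230477/85243 ≈ -272.52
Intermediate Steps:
R(Y) = 6 + Y*(Y + Y**2) (R(Y) = 6 + Y*(Y**2 + Y) = 6 + Y*(Y + Y**2))
f = 121 (f = 8 + (-126 + 239) = 8 + 113 = 121)
b(c, h) = 121
(b(407, 612) + R(285))/(31587 - 116830) = (121 + (6 + 285**2 + 285**3))/(31587 - 116830) = (121 + (6 + 81225 + 23149125))/(-85243) = (121 + 23230356)*(-1/85243) = 23230477*(-1/85243) = -23230477/85243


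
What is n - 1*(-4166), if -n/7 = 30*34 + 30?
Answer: -3184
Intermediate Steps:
n = -7350 (n = -7*(30*34 + 30) = -7*(1020 + 30) = -7*1050 = -7350)
n - 1*(-4166) = -7350 - 1*(-4166) = -7350 + 4166 = -3184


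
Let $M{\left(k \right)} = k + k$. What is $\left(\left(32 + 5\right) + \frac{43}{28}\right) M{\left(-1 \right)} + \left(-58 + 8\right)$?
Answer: $- \frac{1779}{14} \approx -127.07$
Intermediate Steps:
$M{\left(k \right)} = 2 k$
$\left(\left(32 + 5\right) + \frac{43}{28}\right) M{\left(-1 \right)} + \left(-58 + 8\right) = \left(\left(32 + 5\right) + \frac{43}{28}\right) 2 \left(-1\right) + \left(-58 + 8\right) = \left(37 + 43 \cdot \frac{1}{28}\right) \left(-2\right) - 50 = \left(37 + \frac{43}{28}\right) \left(-2\right) - 50 = \frac{1079}{28} \left(-2\right) - 50 = - \frac{1079}{14} - 50 = - \frac{1779}{14}$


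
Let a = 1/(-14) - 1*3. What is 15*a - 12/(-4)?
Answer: -603/14 ≈ -43.071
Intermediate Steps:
a = -43/14 (a = -1/14 - 3 = -43/14 ≈ -3.0714)
15*a - 12/(-4) = 15*(-43/14) - 12/(-4) = -645/14 - 12*(-¼) = -645/14 + 3 = -603/14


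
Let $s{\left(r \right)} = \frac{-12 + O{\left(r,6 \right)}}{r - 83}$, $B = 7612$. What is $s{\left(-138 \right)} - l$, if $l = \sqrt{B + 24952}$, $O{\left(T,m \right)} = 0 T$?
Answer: $\frac{12}{221} - 2 \sqrt{8141} \approx -180.4$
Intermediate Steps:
$O{\left(T,m \right)} = 0$
$s{\left(r \right)} = - \frac{12}{-83 + r}$ ($s{\left(r \right)} = \frac{-12 + 0}{r - 83} = - \frac{12}{-83 + r}$)
$l = 2 \sqrt{8141}$ ($l = \sqrt{7612 + 24952} = \sqrt{32564} = 2 \sqrt{8141} \approx 180.46$)
$s{\left(-138 \right)} - l = - \frac{12}{-83 - 138} - 2 \sqrt{8141} = - \frac{12}{-221} - 2 \sqrt{8141} = \left(-12\right) \left(- \frac{1}{221}\right) - 2 \sqrt{8141} = \frac{12}{221} - 2 \sqrt{8141}$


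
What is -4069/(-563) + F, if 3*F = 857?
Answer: 494698/1689 ≈ 292.89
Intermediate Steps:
F = 857/3 (F = (⅓)*857 = 857/3 ≈ 285.67)
-4069/(-563) + F = -4069/(-563) + 857/3 = -4069*(-1/563) + 857/3 = 4069/563 + 857/3 = 494698/1689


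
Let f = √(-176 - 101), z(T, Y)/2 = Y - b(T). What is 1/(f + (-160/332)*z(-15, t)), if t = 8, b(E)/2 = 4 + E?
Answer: -199200/7668253 - 6889*I*√277/7668253 ≈ -0.025977 - 0.014952*I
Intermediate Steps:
b(E) = 8 + 2*E (b(E) = 2*(4 + E) = 8 + 2*E)
z(T, Y) = -16 - 4*T + 2*Y (z(T, Y) = 2*(Y - (8 + 2*T)) = 2*(Y + (-8 - 2*T)) = 2*(-8 + Y - 2*T) = -16 - 4*T + 2*Y)
f = I*√277 (f = √(-277) = I*√277 ≈ 16.643*I)
1/(f + (-160/332)*z(-15, t)) = 1/(I*√277 + (-160/332)*(-16 - 4*(-15) + 2*8)) = 1/(I*√277 + (-160*1/332)*(-16 + 60 + 16)) = 1/(I*√277 - 40/83*60) = 1/(I*√277 - 2400/83) = 1/(-2400/83 + I*√277)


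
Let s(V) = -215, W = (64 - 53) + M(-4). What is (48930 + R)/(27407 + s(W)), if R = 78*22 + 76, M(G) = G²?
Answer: 25361/13596 ≈ 1.8653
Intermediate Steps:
W = 27 (W = (64 - 53) + (-4)² = 11 + 16 = 27)
R = 1792 (R = 1716 + 76 = 1792)
(48930 + R)/(27407 + s(W)) = (48930 + 1792)/(27407 - 215) = 50722/27192 = 50722*(1/27192) = 25361/13596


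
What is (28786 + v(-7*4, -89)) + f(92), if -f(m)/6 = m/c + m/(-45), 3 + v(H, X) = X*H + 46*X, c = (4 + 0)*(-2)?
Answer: 408934/15 ≈ 27262.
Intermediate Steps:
c = -8 (c = 4*(-2) = -8)
v(H, X) = -3 + 46*X + H*X (v(H, X) = -3 + (X*H + 46*X) = -3 + (H*X + 46*X) = -3 + (46*X + H*X) = -3 + 46*X + H*X)
f(m) = 53*m/60 (f(m) = -6*(m/(-8) + m/(-45)) = -6*(m*(-⅛) + m*(-1/45)) = -6*(-m/8 - m/45) = -(-53)*m/60 = 53*m/60)
(28786 + v(-7*4, -89)) + f(92) = (28786 + (-3 + 46*(-89) - 7*4*(-89))) + (53/60)*92 = (28786 + (-3 - 4094 - 28*(-89))) + 1219/15 = (28786 + (-3 - 4094 + 2492)) + 1219/15 = (28786 - 1605) + 1219/15 = 27181 + 1219/15 = 408934/15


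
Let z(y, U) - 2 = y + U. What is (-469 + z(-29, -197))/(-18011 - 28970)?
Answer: 63/4271 ≈ 0.014751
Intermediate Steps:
z(y, U) = 2 + U + y (z(y, U) = 2 + (y + U) = 2 + (U + y) = 2 + U + y)
(-469 + z(-29, -197))/(-18011 - 28970) = (-469 + (2 - 197 - 29))/(-18011 - 28970) = (-469 - 224)/(-46981) = -693*(-1/46981) = 63/4271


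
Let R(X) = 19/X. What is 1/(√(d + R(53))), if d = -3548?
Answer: -I*√398613/37605 ≈ -0.016789*I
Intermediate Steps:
1/(√(d + R(53))) = 1/(√(-3548 + 19/53)) = 1/(√(-188025/53)) = 1/(5*I*√398613/53) = -I*√398613/37605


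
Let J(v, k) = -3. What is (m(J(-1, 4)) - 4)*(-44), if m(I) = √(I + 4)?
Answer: 132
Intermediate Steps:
m(I) = √(4 + I)
(m(J(-1, 4)) - 4)*(-44) = (√(4 - 3) - 4)*(-44) = (√1 - 4)*(-44) = (1 - 4)*(-44) = -3*(-44) = 132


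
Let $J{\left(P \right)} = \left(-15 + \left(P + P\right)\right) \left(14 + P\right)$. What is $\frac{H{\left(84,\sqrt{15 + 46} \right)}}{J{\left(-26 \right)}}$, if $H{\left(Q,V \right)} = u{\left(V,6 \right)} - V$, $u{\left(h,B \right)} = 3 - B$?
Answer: $- \frac{1}{268} - \frac{\sqrt{61}}{804} \approx -0.013446$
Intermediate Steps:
$J{\left(P \right)} = \left(-15 + 2 P\right) \left(14 + P\right)$
$H{\left(Q,V \right)} = -3 - V$ ($H{\left(Q,V \right)} = \left(3 - 6\right) - V = -3 - V$)
$\frac{H{\left(84,\sqrt{15 + 46} \right)}}{J{\left(-26 \right)}} = \frac{-3 - \sqrt{15 + 46}}{-210 + 2 \left(-26\right)^{2} + 13 \left(-26\right)} = \frac{-3 - \sqrt{61}}{-210 + 2 \cdot 676 - 338} = \frac{-3 - \sqrt{61}}{-210 + 1352 - 338} = \frac{-3 - \sqrt{61}}{804} = \left(-3 - \sqrt{61}\right) \frac{1}{804} = - \frac{1}{268} - \frac{\sqrt{61}}{804}$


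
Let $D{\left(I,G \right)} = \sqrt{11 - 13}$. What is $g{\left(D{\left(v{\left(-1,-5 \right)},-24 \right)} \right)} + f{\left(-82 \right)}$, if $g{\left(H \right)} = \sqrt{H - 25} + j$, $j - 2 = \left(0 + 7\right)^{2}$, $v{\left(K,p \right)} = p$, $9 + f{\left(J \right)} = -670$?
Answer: $-628 + \sqrt{-25 + i \sqrt{2}} \approx -627.86 + 5.002 i$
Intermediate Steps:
$f{\left(J \right)} = -679$ ($f{\left(J \right)} = -9 - 670 = -679$)
$D{\left(I,G \right)} = i \sqrt{2}$ ($D{\left(I,G \right)} = \sqrt{-2} = i \sqrt{2}$)
$j = 51$ ($j = 2 + \left(0 + 7\right)^{2} = 2 + 7^{2} = 2 + 49 = 51$)
$g{\left(H \right)} = 51 + \sqrt{-25 + H}$ ($g{\left(H \right)} = \sqrt{H - 25} + 51 = \sqrt{-25 + H} + 51 = 51 + \sqrt{-25 + H}$)
$g{\left(D{\left(v{\left(-1,-5 \right)},-24 \right)} \right)} + f{\left(-82 \right)} = \left(51 + \sqrt{-25 + i \sqrt{2}}\right) - 679 = -628 + \sqrt{-25 + i \sqrt{2}}$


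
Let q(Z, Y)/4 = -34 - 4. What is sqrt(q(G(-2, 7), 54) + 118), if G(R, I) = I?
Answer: I*sqrt(34) ≈ 5.8309*I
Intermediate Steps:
q(Z, Y) = -152 (q(Z, Y) = 4*(-34 - 4) = 4*(-38) = -152)
sqrt(q(G(-2, 7), 54) + 118) = sqrt(-152 + 118) = sqrt(-34) = I*sqrt(34)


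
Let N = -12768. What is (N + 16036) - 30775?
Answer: -27507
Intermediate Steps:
(N + 16036) - 30775 = (-12768 + 16036) - 30775 = 3268 - 30775 = -27507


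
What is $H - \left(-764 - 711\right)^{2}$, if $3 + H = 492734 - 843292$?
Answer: $-2526186$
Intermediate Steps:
$H = -350561$ ($H = -3 + \left(492734 - 843292\right) = -3 - 350558 = -350561$)
$H - \left(-764 - 711\right)^{2} = -350561 - \left(-764 - 711\right)^{2} = -350561 - \left(-1475\right)^{2} = -350561 - 2175625 = -2526186$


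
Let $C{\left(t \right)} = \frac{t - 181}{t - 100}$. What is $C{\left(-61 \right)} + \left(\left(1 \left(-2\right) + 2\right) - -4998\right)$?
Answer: $\frac{804920}{161} \approx 4999.5$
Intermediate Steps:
$C{\left(t \right)} = \frac{-181 + t}{-100 + t}$
$C{\left(-61 \right)} + \left(\left(1 \left(-2\right) + 2\right) - -4998\right) = \frac{-181 - 61}{-100 - 61} + \left(\left(1 \left(-2\right) + 2\right) - -4998\right) = \frac{1}{-161} \left(-242\right) + \left(\left(-2 + 2\right) + 4998\right) = \left(- \frac{1}{161}\right) \left(-242\right) + \left(0 + 4998\right) = \frac{242}{161} + 4998 = \frac{804920}{161}$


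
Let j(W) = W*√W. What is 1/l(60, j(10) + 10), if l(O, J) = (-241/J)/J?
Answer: -1100/241 - 200*√10/241 ≈ -7.1886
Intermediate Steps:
j(W) = W^(3/2)
l(O, J) = -241/J²
1/l(60, j(10) + 10) = 1/(-241/(10^(3/2) + 10)²) = 1/(-241/(10*√10 + 10)²) = 1/(-241/(10 + 10*√10)²) = -(10 + 10*√10)²/241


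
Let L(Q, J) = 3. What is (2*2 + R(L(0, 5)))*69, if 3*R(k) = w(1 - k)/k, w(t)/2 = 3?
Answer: 322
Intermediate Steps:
w(t) = 6 (w(t) = 2*3 = 6)
R(k) = 2/k (R(k) = (6/k)/3 = 2/k)
(2*2 + R(L(0, 5)))*69 = (2*2 + 2/3)*69 = (4 + 2*(⅓))*69 = (4 + ⅔)*69 = (14/3)*69 = 322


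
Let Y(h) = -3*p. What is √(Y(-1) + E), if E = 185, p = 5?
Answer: √170 ≈ 13.038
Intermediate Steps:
Y(h) = -15 (Y(h) = -3*5 = -15)
√(Y(-1) + E) = √(-15 + 185) = √170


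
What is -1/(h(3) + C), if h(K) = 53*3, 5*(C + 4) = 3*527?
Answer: -5/2356 ≈ -0.0021222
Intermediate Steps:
C = 1561/5 (C = -4 + (3*527)/5 = -4 + (⅕)*1581 = -4 + 1581/5 = 1561/5 ≈ 312.20)
h(K) = 159
-1/(h(3) + C) = -1/(159 + 1561/5) = -1/2356/5 = -1*5/2356 = -5/2356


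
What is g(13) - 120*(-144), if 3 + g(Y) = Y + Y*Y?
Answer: 17459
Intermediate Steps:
g(Y) = -3 + Y + Y² (g(Y) = -3 + (Y + Y*Y) = -3 + (Y + Y²) = -3 + Y + Y²)
g(13) - 120*(-144) = (-3 + 13 + 13²) - 120*(-144) = (-3 + 13 + 169) + 17280 = 179 + 17280 = 17459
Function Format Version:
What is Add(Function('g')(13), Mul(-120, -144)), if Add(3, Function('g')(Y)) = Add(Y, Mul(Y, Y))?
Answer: 17459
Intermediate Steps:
Function('g')(Y) = Add(-3, Y, Pow(Y, 2)) (Function('g')(Y) = Add(-3, Add(Y, Mul(Y, Y))) = Add(-3, Add(Y, Pow(Y, 2))) = Add(-3, Y, Pow(Y, 2)))
Add(Function('g')(13), Mul(-120, -144)) = Add(Add(-3, 13, Pow(13, 2)), Mul(-120, -144)) = Add(Add(-3, 13, 169), 17280) = Add(179, 17280) = 17459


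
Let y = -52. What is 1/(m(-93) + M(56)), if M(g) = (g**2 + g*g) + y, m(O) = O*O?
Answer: 1/14869 ≈ 6.7254e-5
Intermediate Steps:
m(O) = O**2
M(g) = -52 + 2*g**2 (M(g) = (g**2 + g*g) - 52 = (g**2 + g**2) - 52 = 2*g**2 - 52 = -52 + 2*g**2)
1/(m(-93) + M(56)) = 1/((-93)**2 + (-52 + 2*56**2)) = 1/(8649 + (-52 + 2*3136)) = 1/(8649 + (-52 + 6272)) = 1/(8649 + 6220) = 1/14869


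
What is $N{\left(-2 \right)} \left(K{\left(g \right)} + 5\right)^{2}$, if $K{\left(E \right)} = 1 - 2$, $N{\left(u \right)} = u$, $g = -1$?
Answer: $-32$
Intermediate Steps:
$K{\left(E \right)} = -1$ ($K{\left(E \right)} = 1 - 2 = -1$)
$N{\left(-2 \right)} \left(K{\left(g \right)} + 5\right)^{2} = - 2 \left(-1 + 5\right)^{2} = - 2 \cdot 4^{2} = \left(-2\right) 16 = -32$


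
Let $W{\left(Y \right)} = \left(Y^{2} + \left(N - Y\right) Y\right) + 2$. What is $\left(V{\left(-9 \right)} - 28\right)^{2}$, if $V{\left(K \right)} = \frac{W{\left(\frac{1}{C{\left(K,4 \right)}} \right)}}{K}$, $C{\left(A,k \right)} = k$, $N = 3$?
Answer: $\frac{1038361}{1296} \approx 801.2$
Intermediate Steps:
$W{\left(Y \right)} = 2 + Y^{2} + Y \left(3 - Y\right)$ ($W{\left(Y \right)} = \left(Y^{2} + \left(3 - Y\right) Y\right) + 2 = \left(Y^{2} + Y \left(3 - Y\right)\right) + 2 = 2 + Y^{2} + Y \left(3 - Y\right)$)
$V{\left(K \right)} = \frac{11}{4 K}$ ($V{\left(K \right)} = \frac{2 + \frac{3}{4}}{K} = \frac{11}{4 K}$)
$\left(V{\left(-9 \right)} - 28\right)^{2} = \left(\frac{11}{4 \left(-9\right)} - 28\right)^{2} = \left(\frac{11}{4} \left(- \frac{1}{9}\right) - 28\right)^{2} = \left(- \frac{11}{36} - 28\right)^{2} = \left(- \frac{1019}{36}\right)^{2} = \frac{1038361}{1296}$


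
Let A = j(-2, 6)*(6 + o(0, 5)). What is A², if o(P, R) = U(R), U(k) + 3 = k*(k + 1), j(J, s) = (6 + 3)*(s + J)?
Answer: 1411344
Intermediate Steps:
j(J, s) = 9*J + 9*s (j(J, s) = 9*(J + s) = 9*J + 9*s)
U(k) = -3 + k*(1 + k) (U(k) = -3 + k*(k + 1) = -3 + k*(1 + k))
o(P, R) = -3 + R + R²
A = 1188 (A = (9*(-2) + 9*6)*(6 + (-3 + 5 + 5²)) = (-18 + 54)*(6 + (-3 + 5 + 25)) = 36*(6 + 27) = 36*33 = 1188)
A² = 1188² = 1411344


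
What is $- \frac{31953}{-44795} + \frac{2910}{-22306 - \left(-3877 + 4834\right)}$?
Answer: $\frac{612969189}{1042066085} \approx 0.58822$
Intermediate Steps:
$- \frac{31953}{-44795} + \frac{2910}{-22306 - \left(-3877 + 4834\right)} = \left(-31953\right) \left(- \frac{1}{44795}\right) + \frac{2910}{-22306 - 957} = \frac{31953}{44795} + \frac{2910}{-22306 - 957} = \frac{31953}{44795} + \frac{2910}{-23263} = \frac{31953}{44795} + 2910 \left(- \frac{1}{23263}\right) = \frac{31953}{44795} - \frac{2910}{23263} = \frac{612969189}{1042066085}$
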